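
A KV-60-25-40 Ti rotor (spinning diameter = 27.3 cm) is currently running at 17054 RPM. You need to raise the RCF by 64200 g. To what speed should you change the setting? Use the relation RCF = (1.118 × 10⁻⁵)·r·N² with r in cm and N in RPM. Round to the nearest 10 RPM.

≈ 26670 RPM

r = 27.3 / 2 = 13.65 cm
Current RCF = 1.118 × 10⁻⁵ × 13.65 × (17054)² = 1.118 × 10⁻⁵ × 13.65 × 290,838,916 ≈ 44,384.1 × g
Target RCF = 44,384.1 + 64,200 = 108,584.1 × g
N² = 108,584.1 / (15.2607 × 10⁻⁵) = 711,527,649
N ≈ √711,527,649 ≈ 26,674.5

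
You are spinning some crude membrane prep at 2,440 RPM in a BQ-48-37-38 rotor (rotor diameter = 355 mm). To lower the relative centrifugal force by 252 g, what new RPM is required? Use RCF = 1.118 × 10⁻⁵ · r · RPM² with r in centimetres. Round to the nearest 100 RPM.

≈ 2200 RPM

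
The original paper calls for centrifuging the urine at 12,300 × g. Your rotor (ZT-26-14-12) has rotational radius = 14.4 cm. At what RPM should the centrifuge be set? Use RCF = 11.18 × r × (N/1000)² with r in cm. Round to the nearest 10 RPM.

8740 RPM

12,300 = 11.18 × 14.4 × (N/1000)²
(N/1000)² = 12,300 / 160.992 = 76.40131
N = 1000 × √76.40131 ≈ 8,740.8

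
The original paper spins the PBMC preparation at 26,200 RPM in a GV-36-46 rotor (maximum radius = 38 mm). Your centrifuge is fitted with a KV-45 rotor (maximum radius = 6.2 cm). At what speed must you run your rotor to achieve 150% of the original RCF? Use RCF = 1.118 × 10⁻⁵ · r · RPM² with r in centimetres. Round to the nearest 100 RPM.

≈ 25100 RPM

Original rotor: r = 38 mm = 3.8 cm
RCF = 1.118 × 10⁻⁵ × r × N²
RCF_original = 1.118 × 10⁻⁵ × 3.8 × (26200)² = 1.118 × 10⁻⁵ × 3.8 × 686,440,000 ≈ 29,162.7 × g
Target RCF = 1.5 × 29,162.7 ≈ 43,744.1 × g
43,744.1 = 1.118 × 10⁻⁵ × 6.2 × N²
N² = 43,744.1 / (6.9316 × 10⁻⁵) = 631,082,290
N ≈ √631,082,290 ≈ 25,121.4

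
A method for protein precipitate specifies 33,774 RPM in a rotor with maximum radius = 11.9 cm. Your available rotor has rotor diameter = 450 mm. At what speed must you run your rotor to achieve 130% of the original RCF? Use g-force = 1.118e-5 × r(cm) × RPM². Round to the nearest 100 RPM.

≈ 28000 RPM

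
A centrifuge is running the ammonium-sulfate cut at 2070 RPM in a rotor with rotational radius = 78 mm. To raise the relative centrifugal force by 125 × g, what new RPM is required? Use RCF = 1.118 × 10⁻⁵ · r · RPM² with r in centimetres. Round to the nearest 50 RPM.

r = 78 mm = 7.8 cm
Current RCF = 1.118 × 10⁻⁵ × 7.8 × (2070)² = 1.118 × 10⁻⁵ × 7.8 × 4,284,900 ≈ 373.7 × g
Target RCF = 373.7 + 125 = 498.7 × g
N² = 498.7 / (8.7204 × 10⁻⁵) = 5,718,774
N ≈ √5,718,774 ≈ 2,391.4

≈ 2400 RPM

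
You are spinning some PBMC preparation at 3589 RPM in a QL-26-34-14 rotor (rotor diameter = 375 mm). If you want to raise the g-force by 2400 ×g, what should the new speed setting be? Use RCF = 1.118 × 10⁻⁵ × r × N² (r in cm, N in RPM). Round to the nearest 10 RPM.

≈ 4930 RPM

r = 375 mm / 2 = 187.5 mm = 18.75 cm
Current RCF = 1.118 × 10⁻⁵ × 18.75 × (3589)² = 1.118 × 10⁻⁵ × 18.75 × 12,880,921 ≈ 2,700.2 × g
Target RCF = 2,700.2 + 2,400 = 5,100.2 × g
N² = 5,100.2 / (20.9625 × 10⁻⁵) = 24,330,113
N ≈ √24,330,113 ≈ 4,932.6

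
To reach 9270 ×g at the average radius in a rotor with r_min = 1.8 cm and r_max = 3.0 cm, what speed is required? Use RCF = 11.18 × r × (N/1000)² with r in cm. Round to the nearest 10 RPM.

r_avg = (1.8 + 3.0) / 2 = 2.4 cm
9,270 = 11.18 × 2.4 × (N/1000)²
(N/1000)² = 9,270 / 26.832 = 345.483
N = 1000 × √345.483 ≈ 18,587.2

N ≈ 18590 RPM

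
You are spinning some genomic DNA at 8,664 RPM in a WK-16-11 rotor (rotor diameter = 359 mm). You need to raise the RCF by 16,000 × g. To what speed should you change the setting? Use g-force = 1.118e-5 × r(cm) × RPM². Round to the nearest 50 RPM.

N₂ ≈ 12450 RPM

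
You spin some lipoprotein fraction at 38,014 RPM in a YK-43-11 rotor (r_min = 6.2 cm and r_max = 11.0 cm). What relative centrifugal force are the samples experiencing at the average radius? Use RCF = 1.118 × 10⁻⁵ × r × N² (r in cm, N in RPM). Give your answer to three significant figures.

r_avg = (6.2 + 11.0) / 2 = 8.6 cm
RCF = 1.118 × 10⁻⁵ × 8.6 × (38014)² = 1.118 × 10⁻⁵ × 8.6 × 1,445,064,196 ≈ 138,940 × g

RCF ≈ 139000 g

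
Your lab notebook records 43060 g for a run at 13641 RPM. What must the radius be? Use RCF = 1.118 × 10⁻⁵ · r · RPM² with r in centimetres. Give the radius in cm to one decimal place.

43060 = 1.118 × 10⁻⁵ × r × (13641)²
r = 43060 / (1.118 × 10⁻⁵ × 186,076,881) = 43060 / 2080.34 ≈ 20.699 cm

≈ 20.7 cm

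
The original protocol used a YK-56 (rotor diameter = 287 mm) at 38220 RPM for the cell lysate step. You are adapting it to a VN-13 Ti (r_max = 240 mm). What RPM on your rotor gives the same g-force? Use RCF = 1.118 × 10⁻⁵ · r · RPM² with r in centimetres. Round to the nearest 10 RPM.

≈ 29550 RPM

Original rotor: r = 287 mm / 2 = 143.5 mm = 14.35 cm
RCF = 1.118 × 10⁻⁵ × r × N²
RCF_original = 1.118 × 10⁻⁵ × 14.35 × (38220)² = 1.118 × 10⁻⁵ × 14.35 × 1,460,768,400 ≈ 234,355.5 × g
Your rotor: r = 240 mm = 24.0 cm
234,355.5 = 1.118 × 10⁻⁵ × 24 × N²
N² = 234,355.5 / (26.832 × 10⁻⁵) = 873,417,934
N ≈ √873,417,934 ≈ 29,553.6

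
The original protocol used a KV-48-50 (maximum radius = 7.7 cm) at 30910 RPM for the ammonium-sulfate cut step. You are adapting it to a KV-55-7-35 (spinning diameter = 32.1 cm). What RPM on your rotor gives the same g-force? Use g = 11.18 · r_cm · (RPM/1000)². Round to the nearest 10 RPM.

≈ 21410 RPM

RCF_original = 11.18 × 7.7 × (30.91)² = 11.18 × 7.7 × 955.4281 ≈ 82,249 × g
Your rotor: r = 32.1 / 2 = 16.05 cm
82,249 = 11.18 × 16.05 × (N/1000)²
(N/1000)² = 82,249 / 179.439 = 458.3675
N = 1000 × √458.3675 ≈ 21,409.5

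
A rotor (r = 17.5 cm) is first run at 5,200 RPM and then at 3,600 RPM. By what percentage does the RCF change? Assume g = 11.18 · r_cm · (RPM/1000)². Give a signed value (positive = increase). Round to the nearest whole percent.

RCF ∝ N², so the ratio is (3600/5200)² = (0.692308)² = 0.4793.
Change = 0.4793 − 1 = -0.5207 → -52.1%.

-52%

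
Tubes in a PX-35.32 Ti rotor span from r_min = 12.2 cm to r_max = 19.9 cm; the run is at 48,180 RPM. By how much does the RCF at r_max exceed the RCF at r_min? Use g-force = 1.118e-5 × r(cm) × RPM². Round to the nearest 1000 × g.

ΔRCF ≈ 200000 g

RCF_max = 1.118 × 10⁻⁵ × 19.9 × (48180)² = 1.118 × 10⁻⁵ × 19.9 × 2,321,312,400 ≈ 516,450.2 × g
RCF_min = 1.118 × 10⁻⁵ × 12.2 × (48180)² = 1.118 × 10⁻⁵ × 12.2 × 2,321,312,400 ≈ 316,617.7 × g
ΔRCF = 516,450.2 − 316,617.7 = 199,832.5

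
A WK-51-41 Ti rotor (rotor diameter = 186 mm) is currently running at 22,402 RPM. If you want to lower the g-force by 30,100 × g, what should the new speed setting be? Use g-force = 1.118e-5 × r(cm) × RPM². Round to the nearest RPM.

≈ 14572 RPM

r = 186 mm / 2 = 93 mm = 9.3 cm
Current RCF = 1.118 × 10⁻⁵ × 9.3 × (22402)² = 1.118 × 10⁻⁵ × 9.3 × 501,849,604 ≈ 52,179.3 × g
Target RCF = 52,179.3 − 30,100 = 22,079.3 × g
N² = 22,079.3 / (10.3974 × 10⁻⁵) = 212,354,050
N ≈ √212,354,050 ≈ 14,572.4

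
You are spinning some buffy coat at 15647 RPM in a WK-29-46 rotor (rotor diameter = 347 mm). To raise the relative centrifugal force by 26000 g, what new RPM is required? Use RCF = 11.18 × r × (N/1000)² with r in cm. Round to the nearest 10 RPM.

r = 347 mm / 2 = 173.5 mm = 17.35 cm
Current RCF = 11.18 × 17.35 × (15.647)² = 11.18 × 17.35 × 244.828609 ≈ 47,490.1 × g
Target RCF = 47,490.1 + 26,000 = 73,490.1 × g
(N/1000)² = 73,490.1 / 193.973 = 378.8677
N = 1000 × √378.8677 ≈ 19,464.5

≈ 19460 RPM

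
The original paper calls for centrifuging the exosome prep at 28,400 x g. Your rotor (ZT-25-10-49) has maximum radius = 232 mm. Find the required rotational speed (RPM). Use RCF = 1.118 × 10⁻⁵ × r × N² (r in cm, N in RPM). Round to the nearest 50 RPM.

r = 232 mm = 23.2 cm
28,400 = 1.118 × 10⁻⁵ × 23.2 × N²
N² = 28,400 / (25.9376 × 10⁻⁵) = 109,493,554
N ≈ √109,493,554 ≈ 10,463.9

N ≈ 10450 RPM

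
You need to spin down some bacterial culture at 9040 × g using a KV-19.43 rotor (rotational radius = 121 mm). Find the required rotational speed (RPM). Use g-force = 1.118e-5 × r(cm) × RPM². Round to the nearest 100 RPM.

≈ 8200 RPM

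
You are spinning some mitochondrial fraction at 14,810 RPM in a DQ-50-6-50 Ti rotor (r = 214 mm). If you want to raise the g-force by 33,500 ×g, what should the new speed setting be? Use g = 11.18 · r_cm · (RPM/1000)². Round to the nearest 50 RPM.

18950 RPM

r = 214 mm = 21.4 cm
Current RCF = 11.18 × 21.4 × (14.81)² = 11.18 × 21.4 × 219.3361 ≈ 52,476.6 × g
Target RCF = 52,476.6 + 33,500 = 85,976.6 × g
(N/1000)² = 85,976.6 / 239.252 = 359.3558
N = 1000 × √359.3558 ≈ 18,956.7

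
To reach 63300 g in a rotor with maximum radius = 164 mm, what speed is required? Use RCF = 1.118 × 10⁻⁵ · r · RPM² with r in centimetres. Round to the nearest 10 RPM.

≈ 18580 RPM

r = 164 mm = 16.4 cm
63,300 = 1.118 × 10⁻⁵ × 16.4 × N²
N² = 63,300 / (18.3352 × 10⁻⁵) = 345,237,576
N ≈ √345,237,576 ≈ 18,580.6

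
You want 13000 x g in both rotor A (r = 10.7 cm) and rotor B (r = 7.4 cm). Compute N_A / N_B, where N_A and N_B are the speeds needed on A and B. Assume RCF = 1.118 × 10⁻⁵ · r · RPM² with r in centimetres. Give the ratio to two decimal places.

0.83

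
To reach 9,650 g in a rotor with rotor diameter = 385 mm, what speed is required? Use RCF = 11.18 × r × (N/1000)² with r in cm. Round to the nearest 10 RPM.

6700 RPM

r = 385 mm / 2 = 192.5 mm = 19.25 cm
9,650 = 11.18 × 19.25 × (N/1000)²
(N/1000)² = 9,650 / 215.215 = 44.83888
N = 1000 × √44.83888 ≈ 6,696.2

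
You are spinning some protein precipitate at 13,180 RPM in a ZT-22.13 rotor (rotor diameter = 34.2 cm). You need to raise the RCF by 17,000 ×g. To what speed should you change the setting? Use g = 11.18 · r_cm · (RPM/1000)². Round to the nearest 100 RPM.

r = 34.2 / 2 = 17.1 cm
Current RCF = 11.18 × 17.1 × (13.18)² = 11.18 × 17.1 × 173.7124 ≈ 33,210 × g
Target RCF = 33,210 + 17,000 = 50,210 × g
(N/1000)² = 50,210 / 191.178 = 262.6348
N = 1000 × √262.6348 ≈ 16,206.0

≈ 16200 RPM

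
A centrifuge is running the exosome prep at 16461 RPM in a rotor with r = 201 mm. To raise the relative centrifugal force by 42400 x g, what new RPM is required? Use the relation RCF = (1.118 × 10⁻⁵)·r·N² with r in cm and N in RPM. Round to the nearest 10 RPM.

21440 RPM

r = 201 mm = 20.1 cm
Current RCF = 1.118 × 10⁻⁵ × 20.1 × (16461)² = 1.118 × 10⁻⁵ × 20.1 × 270,964,521 ≈ 60,890.6 × g
Target RCF = 60,890.6 + 42,400 = 103,290.6 × g
N² = 103,290.6 / (22.4718 × 10⁻⁵) = 459,645,422
N ≈ √459,645,422 ≈ 21,439.3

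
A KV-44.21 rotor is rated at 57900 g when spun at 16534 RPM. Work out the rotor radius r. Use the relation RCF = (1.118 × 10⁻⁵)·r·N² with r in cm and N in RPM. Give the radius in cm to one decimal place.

57900 = 1.118 × 10⁻⁵ × r × (16534)²
r = 57900 / (1.118 × 10⁻⁵ × 273,373,156) = 57900 / 3056.312 ≈ 18.944 cm

r ≈ 18.9 cm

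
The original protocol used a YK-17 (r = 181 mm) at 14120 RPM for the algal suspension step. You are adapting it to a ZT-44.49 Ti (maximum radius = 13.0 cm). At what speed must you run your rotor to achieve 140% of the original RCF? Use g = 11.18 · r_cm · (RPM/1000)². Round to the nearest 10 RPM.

19710 RPM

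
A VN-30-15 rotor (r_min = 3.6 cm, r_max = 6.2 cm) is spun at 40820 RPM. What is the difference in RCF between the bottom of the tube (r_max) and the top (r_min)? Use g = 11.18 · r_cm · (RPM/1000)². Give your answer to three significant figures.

RCF_max = 11.18 × 6.2 × (40.82)² = 11.18 × 6.2 × 1,666.2724 ≈ 115,499.3 × g
RCF_min = 11.18 × 3.6 × (40.82)² = 11.18 × 3.6 × 1,666.2724 ≈ 67,064.1 × g
ΔRCF = 115,499.3 − 67,064.1 = 48,435.2

≈ 48400 g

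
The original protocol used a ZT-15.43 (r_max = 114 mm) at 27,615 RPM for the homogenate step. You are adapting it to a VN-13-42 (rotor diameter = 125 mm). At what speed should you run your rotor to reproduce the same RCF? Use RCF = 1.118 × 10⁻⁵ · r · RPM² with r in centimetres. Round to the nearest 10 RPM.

37300 RPM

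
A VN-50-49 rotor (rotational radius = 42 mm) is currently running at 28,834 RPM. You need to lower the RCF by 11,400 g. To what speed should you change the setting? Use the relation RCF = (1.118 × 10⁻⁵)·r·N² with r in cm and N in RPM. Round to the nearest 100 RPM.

r = 42 mm = 4.2 cm
Current RCF = 1.118 × 10⁻⁵ × 4.2 × (28834)² = 1.118 × 10⁻⁵ × 4.2 × 831,399,556 ≈ 39,039.2 × g
Target RCF = 39,039.2 − 11,400 = 27,639.2 × g
N² = 27,639.2 / (4.6956 × 10⁻⁵) = 588,619,133
N ≈ √588,619,133 ≈ 24,261.5

24300 RPM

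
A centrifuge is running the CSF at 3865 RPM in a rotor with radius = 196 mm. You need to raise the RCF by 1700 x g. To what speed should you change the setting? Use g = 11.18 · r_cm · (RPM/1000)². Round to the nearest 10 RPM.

r = 196 mm = 19.6 cm
Current RCF = 11.18 × 19.6 × (3.865)² = 11.18 × 19.6 × 14.938225 ≈ 3,273.4 × g
Target RCF = 3,273.4 + 1,700 = 4,973.4 × g
(N/1000)² = 4,973.4 / 219.128 = 22.69632
N = 1000 × √22.69632 ≈ 4,764.1

N₂ ≈ 4760 RPM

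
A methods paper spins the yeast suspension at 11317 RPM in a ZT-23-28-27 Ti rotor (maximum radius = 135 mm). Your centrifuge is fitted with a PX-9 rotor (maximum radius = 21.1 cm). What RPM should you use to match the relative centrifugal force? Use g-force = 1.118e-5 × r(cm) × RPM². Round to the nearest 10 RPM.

9050 RPM

Original rotor: r = 135 mm = 13.5 cm
RCF = 1.118 × 10⁻⁵ × r × N²
RCF_original = 1.118 × 10⁻⁵ × 13.5 × (11317)² = 1.118 × 10⁻⁵ × 13.5 × 128,074,489 ≈ 19,330.3 × g
19,330.3 = 1.118 × 10⁻⁵ × 21.1 × N²
N² = 19,330.3 / (23.5898 × 10⁻⁵) = 81,943,467
N ≈ √81,943,467 ≈ 9,052.3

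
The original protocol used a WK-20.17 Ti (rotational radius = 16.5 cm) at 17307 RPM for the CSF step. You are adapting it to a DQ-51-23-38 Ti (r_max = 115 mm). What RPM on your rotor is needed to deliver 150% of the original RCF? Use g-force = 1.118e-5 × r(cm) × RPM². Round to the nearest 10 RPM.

≈ 25390 RPM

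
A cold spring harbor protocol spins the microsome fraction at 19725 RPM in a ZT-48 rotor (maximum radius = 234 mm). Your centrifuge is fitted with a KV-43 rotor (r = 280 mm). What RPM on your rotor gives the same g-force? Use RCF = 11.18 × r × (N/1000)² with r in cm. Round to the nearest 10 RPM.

18030 RPM

Original rotor: r = 234 mm = 23.4 cm
RCF_original = 11.18 × 23.4 × (19.725)² = 11.18 × 23.4 × 389.075625 ≈ 101,786.9 × g
Your rotor: r = 280 mm = 28.0 cm
101,786.9 = 11.18 × 28 × (N/1000)²
(N/1000)² = 101,786.9 / 313.04 = 325.1562
N = 1000 × √325.1562 ≈ 18,032.1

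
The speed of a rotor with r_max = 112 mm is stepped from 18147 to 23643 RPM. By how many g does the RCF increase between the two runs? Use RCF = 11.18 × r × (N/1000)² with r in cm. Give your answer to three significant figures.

≈ 28800 g

r = 112 mm = 11.2 cm
RCF₁ = 11.18 × 11.2 × (18.147)² = 11.18 × 11.2 × 329.313609 ≈ 41,235.3 × g
RCF₂ = 11.18 × 11.2 × (23.643)² = 11.18 × 11.2 × 558.991449 ≈ 69,994.7 × g
Increase = 69,994.7 − 41,235.3 = 28,759.4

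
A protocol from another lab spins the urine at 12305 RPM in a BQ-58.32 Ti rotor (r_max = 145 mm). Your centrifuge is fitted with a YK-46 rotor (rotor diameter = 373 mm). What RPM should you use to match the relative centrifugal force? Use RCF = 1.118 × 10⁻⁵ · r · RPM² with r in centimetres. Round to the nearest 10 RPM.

10850 RPM

Original rotor: r = 145 mm = 14.5 cm
RCF_original = 1.118 × 10⁻⁵ × 14.5 × (12305)² = 1.118 × 10⁻⁵ × 14.5 × 151,413,025 ≈ 24,545.6 × g
Your rotor: r = 373 mm / 2 = 186.5 mm = 18.65 cm
24,545.6 = 1.118 × 10⁻⁵ × 18.65 × N²
N² = 24,545.6 / (20.8507 × 10⁻⁵) = 117,720,748
N ≈ √117,720,748 ≈ 10,849.9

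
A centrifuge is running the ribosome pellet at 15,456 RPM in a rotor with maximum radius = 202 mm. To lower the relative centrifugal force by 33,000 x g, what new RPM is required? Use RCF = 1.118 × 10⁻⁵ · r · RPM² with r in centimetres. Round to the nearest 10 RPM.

r = 202 mm = 20.2 cm
Current RCF = 1.118 × 10⁻⁵ × 20.2 × (15456)² = 1.118 × 10⁻⁵ × 20.2 × 238,887,936 ≈ 53,949.5 × g
Target RCF = 53,949.5 − 33,000 = 20,949.5 × g
N² = 20,949.5 / (22.5836 × 10⁻⁵) = 92,764,218
N ≈ √92,764,218 ≈ 9,631.4

≈ 9630 RPM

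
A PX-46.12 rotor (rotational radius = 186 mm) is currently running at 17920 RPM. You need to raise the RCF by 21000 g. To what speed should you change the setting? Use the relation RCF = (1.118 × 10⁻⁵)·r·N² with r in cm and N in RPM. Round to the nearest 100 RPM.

20500 RPM

r = 186 mm = 18.6 cm
Current RCF = 1.118 × 10⁻⁵ × 18.6 × (17920)² = 1.118 × 10⁻⁵ × 18.6 × 321,126,400 ≈ 66,777.6 × g
Target RCF = 66,777.6 + 21,000 = 87,777.6 × g
N² = 87,777.6 / (20.7948 × 10⁻⁵) = 422,113,221
N ≈ √422,113,221 ≈ 20,545.4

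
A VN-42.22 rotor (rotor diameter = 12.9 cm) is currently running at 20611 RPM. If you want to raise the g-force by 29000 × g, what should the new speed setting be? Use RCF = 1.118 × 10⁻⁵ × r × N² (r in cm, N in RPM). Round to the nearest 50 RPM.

r = 12.9 / 2 = 6.45 cm
Current RCF = 1.118 × 10⁻⁵ × 6.45 × (20611)² = 1.118 × 10⁻⁵ × 6.45 × 424,813,321 ≈ 30,633.7 × g
Target RCF = 30,633.7 + 29,000 = 59,633.7 × g
N² = 59,633.7 / (7.2111 × 10⁻⁵) = 826,970,920
N ≈ √826,970,920 ≈ 28,757.1

28750 RPM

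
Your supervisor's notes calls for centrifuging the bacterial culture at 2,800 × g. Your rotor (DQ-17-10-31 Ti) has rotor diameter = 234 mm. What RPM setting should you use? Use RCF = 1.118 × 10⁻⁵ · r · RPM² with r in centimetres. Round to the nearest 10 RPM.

≈ 4630 RPM

r = 234 mm / 2 = 117 mm = 11.7 cm
2,800 = 1.118 × 10⁻⁵ × 11.7 × N²
N² = 2,800 / (13.0806 × 10⁻⁵) = 21,405,746
N ≈ √21,405,746 ≈ 4,626.6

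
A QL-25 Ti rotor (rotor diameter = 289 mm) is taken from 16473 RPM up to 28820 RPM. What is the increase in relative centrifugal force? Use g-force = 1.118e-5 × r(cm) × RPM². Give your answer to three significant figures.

90300 ×g

r = 289 mm / 2 = 144.5 mm = 14.45 cm
RCF₁ = 1.118 × 10⁻⁵ × 14.45 × (16473)² = 1.118 × 10⁻⁵ × 14.45 × 271,359,729 ≈ 43,838.4 × g
RCF₂ = 1.118 × 10⁻⁵ × 14.45 × (28820)² = 1.118 × 10⁻⁵ × 14.45 × 830,592,400 ≈ 134,183 × g
Increase = 134,183 − 43,838.4 = 90,344.6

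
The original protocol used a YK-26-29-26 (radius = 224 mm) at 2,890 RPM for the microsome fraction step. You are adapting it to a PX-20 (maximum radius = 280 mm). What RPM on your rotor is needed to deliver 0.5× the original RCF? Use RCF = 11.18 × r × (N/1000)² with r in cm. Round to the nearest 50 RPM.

Original rotor: r = 224 mm = 22.4 cm
RCF = 11.18 × r × (N/1000)²
RCF_original = 11.18 × 22.4 × (2.89)² = 11.18 × 22.4 × 8.3521 ≈ 2,091.6 × g
Target RCF = 0.5 × 2,091.6 ≈ 1,045.8 × g
Your rotor: r = 280 mm = 28.0 cm
1,045.8 = 11.18 × 28 × (N/1000)²
(N/1000)² = 1,045.8 / 313.04 = 3.340787
N = 1000 × √3.340787 ≈ 1,827.8

≈ 1850 RPM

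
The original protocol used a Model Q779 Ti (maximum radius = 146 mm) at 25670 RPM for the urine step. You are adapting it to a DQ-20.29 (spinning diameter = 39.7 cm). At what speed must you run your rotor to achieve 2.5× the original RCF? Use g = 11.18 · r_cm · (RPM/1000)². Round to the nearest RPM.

≈ 34809 RPM

Original rotor: r = 146 mm = 14.6 cm
RCF_original = 11.18 × 14.6 × (25.67)² = 11.18 × 14.6 × 658.9489 ≈ 107,558.9 × g
Target RCF = 2.5 × 107,558.9 ≈ 268,897.2 × g
Your rotor: r = 39.7 / 2 = 19.85 cm
268,897.2 = 11.18 × 19.85 × (N/1000)²
(N/1000)² = 268,897.2 / 221.923 = 1211.669
N = 1000 × √1211.669 ≈ 34,809.0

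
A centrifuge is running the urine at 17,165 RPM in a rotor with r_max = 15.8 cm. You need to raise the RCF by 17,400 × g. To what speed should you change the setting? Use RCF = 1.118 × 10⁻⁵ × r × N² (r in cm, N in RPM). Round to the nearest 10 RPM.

19830 RPM

Current RCF = 1.118 × 10⁻⁵ × 15.8 × (17165)² = 1.118 × 10⁻⁵ × 15.8 × 294,637,225 ≈ 52,045.9 × g
Target RCF = 52,045.9 + 17,400 = 69,445.9 × g
N² = 69,445.9 / (17.6644 × 10⁻⁵) = 393,140,441
N ≈ √393,140,441 ≈ 19,827.8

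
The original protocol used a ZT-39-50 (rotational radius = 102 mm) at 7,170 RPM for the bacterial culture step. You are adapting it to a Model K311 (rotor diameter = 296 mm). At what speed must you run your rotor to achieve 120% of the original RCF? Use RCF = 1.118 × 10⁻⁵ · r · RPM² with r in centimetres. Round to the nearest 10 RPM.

≈ 6520 RPM

Original rotor: r = 102 mm = 10.2 cm
RCF = 1.118 × 10⁻⁵ × r × N²
RCF_original = 1.118 × 10⁻⁵ × 10.2 × (7170)² = 1.118 × 10⁻⁵ × 10.2 × 51,408,900 ≈ 5,862.5 × g
Target RCF = 1.2 × 5,862.5 ≈ 7,035 × g
Your rotor: r = 296 mm / 2 = 148 mm = 14.8 cm
7,035 = 1.118 × 10⁻⁵ × 14.8 × N²
N² = 7,035 / (16.5464 × 10⁻⁵) = 42,516,801
N ≈ √42,516,801 ≈ 6,520.5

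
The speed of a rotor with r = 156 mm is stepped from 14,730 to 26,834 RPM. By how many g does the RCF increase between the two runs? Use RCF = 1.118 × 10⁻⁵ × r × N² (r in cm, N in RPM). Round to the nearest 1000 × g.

88000 g

r = 156 mm = 15.6 cm
RCF₁ = 1.118 × 10⁻⁵ × 15.6 × (14730)² = 1.118 × 10⁻⁵ × 15.6 × 216,972,900 ≈ 37,841.8 × g
RCF₂ = 1.118 × 10⁻⁵ × 15.6 × (26834)² = 1.118 × 10⁻⁵ × 15.6 × 720,063,556 ≈ 125,584.8 × g
Increase = 125,584.8 − 37,841.8 = 87,743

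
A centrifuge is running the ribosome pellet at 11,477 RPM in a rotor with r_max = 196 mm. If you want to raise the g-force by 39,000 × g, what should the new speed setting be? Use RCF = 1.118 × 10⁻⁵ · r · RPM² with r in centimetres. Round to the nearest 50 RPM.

N₂ ≈ 17600 RPM

r = 196 mm = 19.6 cm
Current RCF = 1.118 × 10⁻⁵ × 19.6 × (11477)² = 1.118 × 10⁻⁵ × 19.6 × 131,721,529 ≈ 28,863.9 × g
Target RCF = 28,863.9 + 39,000 = 67,863.9 × g
N² = 67,863.9 / (21.9128 × 10⁻⁵) = 309,699,810
N ≈ √309,699,810 ≈ 17,598.3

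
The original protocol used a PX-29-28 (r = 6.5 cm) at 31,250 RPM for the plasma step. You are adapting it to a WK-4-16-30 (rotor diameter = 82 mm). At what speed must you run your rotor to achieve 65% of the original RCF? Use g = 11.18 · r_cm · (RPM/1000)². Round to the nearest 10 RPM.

31720 RPM

RCF_original = 11.18 × 6.5 × (31.25)² = 11.18 × 6.5 × 976.5625 ≈ 70,966.8 × g
Target RCF = 0.65 × 70,966.8 ≈ 46,128.4 × g
Your rotor: r = 82 mm / 2 = 41 mm = 4.1 cm
46,128.4 = 11.18 × 4.1 × (N/1000)²
(N/1000)² = 46,128.4 / 45.838 = 1006.335
N = 1000 × √1006.335 ≈ 31,722.8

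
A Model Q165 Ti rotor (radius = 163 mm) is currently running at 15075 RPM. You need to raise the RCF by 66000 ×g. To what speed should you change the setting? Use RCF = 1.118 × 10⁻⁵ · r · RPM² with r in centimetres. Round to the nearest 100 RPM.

r = 163 mm = 16.3 cm
Current RCF = 1.118 × 10⁻⁵ × 16.3 × (15075)² = 1.118 × 10⁻⁵ × 16.3 × 227,255,625 ≈ 41,413.7 × g
Target RCF = 41,413.7 + 66,000 = 107,413.7 × g
N² = 107,413.7 / (18.2234 × 10⁻⁵) = 589,427,330
N ≈ √589,427,330 ≈ 24,278.1

≈ 24300 RPM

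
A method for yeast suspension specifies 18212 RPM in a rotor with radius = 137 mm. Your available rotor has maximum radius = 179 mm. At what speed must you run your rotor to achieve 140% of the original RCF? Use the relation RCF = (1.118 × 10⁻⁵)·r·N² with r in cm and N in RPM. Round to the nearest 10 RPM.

≈ 18850 RPM

Original rotor: r = 137 mm = 13.7 cm
RCF_original = 1.118 × 10⁻⁵ × 13.7 × (18212)² = 1.118 × 10⁻⁵ × 13.7 × 331,676,944 ≈ 50,801.6 × g
Target RCF = 1.4 × 50,801.6 ≈ 71,122.2 × g
Your rotor: r = 179 mm = 17.9 cm
71,122.2 = 1.118 × 10⁻⁵ × 17.9 × N²
N² = 71,122.2 / (20.0122 × 10⁻⁵) = 355,394,210
N ≈ √355,394,210 ≈ 18,851.9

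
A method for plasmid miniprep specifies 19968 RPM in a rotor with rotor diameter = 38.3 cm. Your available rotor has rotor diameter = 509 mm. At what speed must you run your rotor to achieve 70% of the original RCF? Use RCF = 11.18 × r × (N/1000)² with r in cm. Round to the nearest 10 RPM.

14490 RPM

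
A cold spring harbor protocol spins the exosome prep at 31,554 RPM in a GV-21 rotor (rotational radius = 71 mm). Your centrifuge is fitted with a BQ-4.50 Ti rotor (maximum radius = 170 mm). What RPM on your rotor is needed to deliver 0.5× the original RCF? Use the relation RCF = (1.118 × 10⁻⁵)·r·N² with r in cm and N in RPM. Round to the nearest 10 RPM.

≈ 14420 RPM

Original rotor: r = 71 mm = 7.1 cm
RCF = 1.118 × 10⁻⁵ × r × N²
RCF_original = 1.118 × 10⁻⁵ × 7.1 × (31554)² = 1.118 × 10⁻⁵ × 7.1 × 995,654,916 ≈ 79,033.1 × g
Target RCF = 0.5 × 79,033.1 ≈ 39,516.6 × g
Your rotor: r = 170 mm = 17.0 cm
39,516.6 = 1.118 × 10⁻⁵ × 17 × N²
N² = 39,516.6 / (19.006 × 10⁻⁵) = 207,916,447
N ≈ √207,916,447 ≈ 14,419.3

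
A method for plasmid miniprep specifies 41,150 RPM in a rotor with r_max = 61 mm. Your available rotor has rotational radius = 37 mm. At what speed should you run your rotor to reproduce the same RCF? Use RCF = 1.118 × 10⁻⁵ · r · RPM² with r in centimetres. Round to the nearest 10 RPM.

52840 RPM

Original rotor: r = 61 mm = 6.1 cm
RCF = 1.118 × 10⁻⁵ × r × N²
RCF_original = 1.118 × 10⁻⁵ × 6.1 × (41150)² = 1.118 × 10⁻⁵ × 6.1 × 1,693,322,500 ≈ 115,481.2 × g
Your rotor: r = 37 mm = 3.7 cm
115,481.2 = 1.118 × 10⁻⁵ × 3.7 × N²
N² = 115,481.2 / (4.1366 × 10⁻⁵) = 2,791,693,661
N ≈ √2,791,693,661 ≈ 52,836.5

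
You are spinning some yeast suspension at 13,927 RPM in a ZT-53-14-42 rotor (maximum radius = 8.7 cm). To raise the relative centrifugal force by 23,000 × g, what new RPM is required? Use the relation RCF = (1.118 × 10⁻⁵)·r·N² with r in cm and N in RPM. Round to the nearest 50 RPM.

Current RCF = 1.118 × 10⁻⁵ × 8.7 × (13927)² = 1.118 × 10⁻⁵ × 8.7 × 193,961,329 ≈ 18,865.8 × g
Target RCF = 18,865.8 + 23,000 = 41,865.8 × g
N² = 41,865.8 / (9.7266 × 10⁻⁵) = 430,425,843
N ≈ √430,425,843 ≈ 20,746.7

20750 RPM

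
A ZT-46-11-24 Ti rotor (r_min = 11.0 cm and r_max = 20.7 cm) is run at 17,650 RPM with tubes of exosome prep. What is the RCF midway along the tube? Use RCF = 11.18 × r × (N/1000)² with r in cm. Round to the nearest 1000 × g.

≈ 55000 × g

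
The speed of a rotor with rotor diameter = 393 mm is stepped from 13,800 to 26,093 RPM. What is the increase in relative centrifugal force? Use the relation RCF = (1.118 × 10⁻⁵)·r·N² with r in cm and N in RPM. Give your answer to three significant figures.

r = 393 mm / 2 = 196.5 mm = 19.65 cm
RCF₁ = 1.118 × 10⁻⁵ × 19.65 × (13800)² = 1.118 × 10⁻⁵ × 19.65 × 190,440,000 ≈ 41,837.2 × g
RCF₂ = 1.118 × 10⁻⁵ × 19.65 × (26093)² = 1.118 × 10⁻⁵ × 19.65 × 680,844,649 ≈ 149,572.7 × g
Increase = 149,572.7 − 41,837.2 = 107,735.5

108000 g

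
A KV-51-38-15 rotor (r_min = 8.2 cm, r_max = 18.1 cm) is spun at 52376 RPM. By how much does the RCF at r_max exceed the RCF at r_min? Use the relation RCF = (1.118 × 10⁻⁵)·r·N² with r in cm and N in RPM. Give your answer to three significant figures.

304000 ×g

RCF_max = 1.118 × 10⁻⁵ × 18.1 × (52376)² = 1.118 × 10⁻⁵ × 18.1 × 2,743,245,376 ≈ 555,117.6 × g
RCF_min = 1.118 × 10⁻⁵ × 8.2 × (52376)² = 1.118 × 10⁻⁵ × 8.2 × 2,743,245,376 ≈ 251,489.8 × g
ΔRCF = 555,117.6 − 251,489.8 = 303,627.8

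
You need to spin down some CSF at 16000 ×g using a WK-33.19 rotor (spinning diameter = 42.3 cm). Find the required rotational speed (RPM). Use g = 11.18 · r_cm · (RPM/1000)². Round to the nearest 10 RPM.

r = 42.3 / 2 = 21.15 cm
16,000 = 11.18 × 21.15 × (N/1000)²
(N/1000)² = 16,000 / 236.457 = 67.66558
N = 1000 × √67.66558 ≈ 8,225.9

8230 RPM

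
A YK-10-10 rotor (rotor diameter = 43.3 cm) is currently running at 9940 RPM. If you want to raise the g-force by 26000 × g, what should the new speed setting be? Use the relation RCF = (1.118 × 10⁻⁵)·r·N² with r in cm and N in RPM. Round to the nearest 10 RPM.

14360 RPM

r = 43.3 / 2 = 21.65 cm
Current RCF = 1.118 × 10⁻⁵ × 21.65 × (9940)² = 1.118 × 10⁻⁵ × 21.65 × 98,803,600 ≈ 23,915.1 × g
Target RCF = 23,915.1 + 26,000 = 49,915.1 × g
N² = 49,915.1 / (24.2047 × 10⁻⁵) = 206,220,693
N ≈ √206,220,693 ≈ 14,360.4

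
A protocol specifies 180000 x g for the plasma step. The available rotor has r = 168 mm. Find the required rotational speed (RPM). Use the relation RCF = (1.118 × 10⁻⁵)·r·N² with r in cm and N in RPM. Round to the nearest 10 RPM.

r = 168 mm = 16.8 cm
RCF = 1.118 × 10⁻⁵ × r × N²
180,000 = 1.118 × 10⁻⁵ × 16.8 × N²
N² = 180,000 / (18.7824 × 10⁻⁵) = 958,343,982
N ≈ √958,343,982 ≈ 30,957.1

30960 RPM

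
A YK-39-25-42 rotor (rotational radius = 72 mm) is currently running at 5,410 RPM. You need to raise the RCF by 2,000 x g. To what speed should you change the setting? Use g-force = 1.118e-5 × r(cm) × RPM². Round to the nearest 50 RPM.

N₂ ≈ 7350 RPM

r = 72 mm = 7.2 cm
Current RCF = 1.118 × 10⁻⁵ × 7.2 × (5410)² = 1.118 × 10⁻⁵ × 7.2 × 29,268,100 ≈ 2,356 × g
Target RCF = 2,356 + 2,000 = 4,356 × g
N² = 4,356 / (8.0496 × 10⁻⁵) = 54,114,490
N ≈ √54,114,490 ≈ 7,356.3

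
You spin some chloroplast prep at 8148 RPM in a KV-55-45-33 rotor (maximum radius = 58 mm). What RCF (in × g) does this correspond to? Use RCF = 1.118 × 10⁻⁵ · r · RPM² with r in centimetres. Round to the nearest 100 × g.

r = 58 mm = 5.8 cm
RCF = 1.118 × 10⁻⁵ × r × N²
RCF = 1.118 × 10⁻⁵ × 5.8 × (8148)² = 1.118 × 10⁻⁵ × 5.8 × 66,389,904 ≈ 4,305 × g

RCF ≈ 4300 × g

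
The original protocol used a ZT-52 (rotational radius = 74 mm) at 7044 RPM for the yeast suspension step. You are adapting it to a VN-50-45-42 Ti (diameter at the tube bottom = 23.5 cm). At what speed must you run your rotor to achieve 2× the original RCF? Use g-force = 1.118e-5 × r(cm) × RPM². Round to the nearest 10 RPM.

Original rotor: r = 74 mm = 7.4 cm
RCF_original = 1.118 × 10⁻⁵ × 7.4 × (7044)² = 1.118 × 10⁻⁵ × 7.4 × 49,617,936 ≈ 4,105 × g
Target RCF = 2 × 4,105 ≈ 8,210 × g
Your rotor: r = 23.5 / 2 = 11.75 cm
8,210 = 1.118 × 10⁻⁵ × 11.75 × N²
N² = 8,210 / (13.1365 × 10⁻⁵) = 62,497,621
N ≈ √62,497,621 ≈ 7,905.5

≈ 7910 RPM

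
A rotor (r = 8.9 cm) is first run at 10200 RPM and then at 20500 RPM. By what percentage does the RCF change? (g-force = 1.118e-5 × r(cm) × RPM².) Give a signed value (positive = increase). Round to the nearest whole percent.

RCF ∝ N², so the ratio is (20500/10200)² = (2.009804)² = 4.0393.
Change = 4.0393 − 1 = +3.0393 → +303.9%.

+304%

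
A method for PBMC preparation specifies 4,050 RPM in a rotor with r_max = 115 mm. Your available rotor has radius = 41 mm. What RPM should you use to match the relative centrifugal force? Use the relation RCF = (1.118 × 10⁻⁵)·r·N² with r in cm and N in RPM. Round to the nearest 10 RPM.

Original rotor: r = 115 mm = 11.5 cm
RCF = 1.118 × 10⁻⁵ × r × N²
RCF_original = 1.118 × 10⁻⁵ × 11.5 × (4050)² = 1.118 × 10⁻⁵ × 11.5 × 16,402,500 ≈ 2,108.9 × g
Your rotor: r = 41 mm = 4.1 cm
2,108.9 = 1.118 × 10⁻⁵ × 4.1 × N²
N² = 2,108.9 / (4.5838 × 10⁻⁵) = 46,007,679
N ≈ √46,007,679 ≈ 6,782.9

6780 RPM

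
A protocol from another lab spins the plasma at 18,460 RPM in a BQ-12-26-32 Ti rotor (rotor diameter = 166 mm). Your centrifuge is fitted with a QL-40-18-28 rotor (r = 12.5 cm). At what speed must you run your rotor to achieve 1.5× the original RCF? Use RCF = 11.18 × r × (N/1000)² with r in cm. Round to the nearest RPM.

≈ 18423 RPM

Original rotor: r = 166 mm / 2 = 83 mm = 8.3 cm
RCF = 11.18 × r × (N/1000)²
RCF_original = 11.18 × 8.3 × (18.46)² = 11.18 × 8.3 × 340.7716 ≈ 31,621.6 × g
Target RCF = 1.5 × 31,621.6 ≈ 47,432.4 × g
47,432.4 = 11.18 × 12.5 × (N/1000)²
(N/1000)² = 47,432.4 / 139.75 = 339.4089
N = 1000 × √339.4089 ≈ 18,423.1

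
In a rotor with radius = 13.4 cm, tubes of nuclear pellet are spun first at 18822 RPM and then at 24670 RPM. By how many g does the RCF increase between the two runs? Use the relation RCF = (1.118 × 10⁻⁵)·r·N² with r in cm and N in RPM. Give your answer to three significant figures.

≈ 38100 g

RCF₁ = 1.118 × 10⁻⁵ × 13.4 × (18822)² = 1.118 × 10⁻⁵ × 13.4 × 354,267,684 ≈ 53,073.6 × g
RCF₂ = 1.118 × 10⁻⁵ × 13.4 × (24670)² = 1.118 × 10⁻⁵ × 13.4 × 608,608,900 ≈ 91,176.9 × g
Increase = 91,176.9 − 53,073.6 = 38,103.3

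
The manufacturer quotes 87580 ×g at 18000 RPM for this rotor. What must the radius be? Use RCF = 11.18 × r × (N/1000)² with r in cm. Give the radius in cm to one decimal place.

24.2 cm

87580 = 11.18 × r × (18)²
r = 87580 / (11.18 × 324) = 87580 / 3622.32 ≈ 24.178 cm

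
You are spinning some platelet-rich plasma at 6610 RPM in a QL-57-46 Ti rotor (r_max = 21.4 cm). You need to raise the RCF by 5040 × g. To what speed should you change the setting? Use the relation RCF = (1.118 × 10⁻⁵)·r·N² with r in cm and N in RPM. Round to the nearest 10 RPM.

N₂ ≈ 8050 RPM

Current RCF = 1.118 × 10⁻⁵ × 21.4 × (6610)² = 1.118 × 10⁻⁵ × 21.4 × 43,692,100 ≈ 10,453.4 × g
Target RCF = 10,453.4 + 5,040 = 15,493.4 × g
N² = 15,493.4 / (23.9252 × 10⁻⁵) = 64,757,661
N ≈ √64,757,661 ≈ 8,047.2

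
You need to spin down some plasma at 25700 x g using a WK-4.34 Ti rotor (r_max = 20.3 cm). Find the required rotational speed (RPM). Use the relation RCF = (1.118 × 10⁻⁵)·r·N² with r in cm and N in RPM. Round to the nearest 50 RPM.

10650 RPM

RCF = 1.118 × 10⁻⁵ × r × N²
25,700 = 1.118 × 10⁻⁵ × 20.3 × N²
N² = 25,700 / (22.6954 × 10⁻⁵) = 113,238,806
N ≈ √113,238,806 ≈ 10,641.4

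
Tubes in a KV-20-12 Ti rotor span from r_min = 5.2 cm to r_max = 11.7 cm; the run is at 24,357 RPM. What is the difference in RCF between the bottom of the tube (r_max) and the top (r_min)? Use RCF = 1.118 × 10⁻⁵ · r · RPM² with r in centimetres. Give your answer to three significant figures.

ΔRCF ≈ 43100 x g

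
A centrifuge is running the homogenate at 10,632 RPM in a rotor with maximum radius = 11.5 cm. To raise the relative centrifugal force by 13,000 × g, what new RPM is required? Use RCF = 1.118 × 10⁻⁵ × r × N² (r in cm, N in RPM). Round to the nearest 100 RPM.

14600 RPM

Current RCF = 1.118 × 10⁻⁵ × 11.5 × (10632)² = 1.118 × 10⁻⁵ × 11.5 × 113,039,424 ≈ 14,533.5 × g
Target RCF = 14,533.5 + 13,000 = 27,533.5 × g
N² = 27,533.5 / (12.857 × 10⁻⁵) = 214,151,824
N ≈ √214,151,824 ≈ 14,633.9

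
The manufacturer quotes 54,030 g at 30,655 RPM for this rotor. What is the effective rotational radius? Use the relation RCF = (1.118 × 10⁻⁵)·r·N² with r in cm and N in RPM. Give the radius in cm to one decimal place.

54030 = 1.118 × 10⁻⁵ × r × (30655)²
r = 54030 / (1.118 × 10⁻⁵ × 939,729,025) = 54030 / 10506.17 ≈ 5.143 cm

r ≈ 5.1 cm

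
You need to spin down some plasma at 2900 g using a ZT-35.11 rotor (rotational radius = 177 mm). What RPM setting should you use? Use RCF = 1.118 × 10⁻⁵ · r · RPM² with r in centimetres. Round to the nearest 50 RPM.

r = 177 mm = 17.7 cm
RCF = 1.118 × 10⁻⁵ × r × N²
2,900 = 1.118 × 10⁻⁵ × 17.7 × N²
N² = 2,900 / (19.7886 × 10⁻⁵) = 14,654,902
N ≈ √14,654,902 ≈ 3,828.2

N ≈ 3850 RPM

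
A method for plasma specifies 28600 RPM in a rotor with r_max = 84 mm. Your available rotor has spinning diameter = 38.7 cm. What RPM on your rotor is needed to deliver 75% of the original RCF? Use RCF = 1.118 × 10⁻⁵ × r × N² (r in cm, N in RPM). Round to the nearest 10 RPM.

Original rotor: r = 84 mm = 8.4 cm
RCF = 1.118 × 10⁻⁵ × r × N²
RCF_original = 1.118 × 10⁻⁵ × 8.4 × (28600)² = 1.118 × 10⁻⁵ × 8.4 × 817,960,000 ≈ 76,816.3 × g
Target RCF = 0.75 × 76,816.3 ≈ 57,612.2 × g
Your rotor: r = 38.7 / 2 = 19.35 cm
57,612.2 = 1.118 × 10⁻⁵ × 19.35 × N²
N² = 57,612.2 / (21.6333 × 10⁻⁵) = 266,312,583
N ≈ √266,312,583 ≈ 16,319.1

16320 RPM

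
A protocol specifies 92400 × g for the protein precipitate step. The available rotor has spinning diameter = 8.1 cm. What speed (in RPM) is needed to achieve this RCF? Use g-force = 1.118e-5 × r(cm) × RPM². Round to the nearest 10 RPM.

45170 RPM

r = 8.1 / 2 = 4.05 cm
92,400 = 1.118 × 10⁻⁵ × 4.05 × N²
N² = 92,400 / (4.5279 × 10⁻⁵) = 2,040,681,110
N ≈ √2,040,681,110 ≈ 45,173.9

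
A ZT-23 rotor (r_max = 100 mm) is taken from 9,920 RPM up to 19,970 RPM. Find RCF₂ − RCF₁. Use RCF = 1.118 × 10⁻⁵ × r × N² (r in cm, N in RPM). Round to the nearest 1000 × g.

34000 x g

r = 100 mm = 10.0 cm
RCF₁ = 1.118 × 10⁻⁵ × 10 × (9920)² = 1.118 × 10⁻⁵ × 10 × 98,406,400 ≈ 11,001.8 × g
RCF₂ = 1.118 × 10⁻⁵ × 10 × (19970)² = 1.118 × 10⁻⁵ × 10 × 398,800,900 ≈ 44,585.9 × g
Increase = 44,585.9 − 11,001.8 = 33,584.1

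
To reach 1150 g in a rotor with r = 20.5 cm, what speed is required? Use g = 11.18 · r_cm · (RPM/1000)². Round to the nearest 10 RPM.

2240 RPM

1,150 = 11.18 × 20.5 × (N/1000)²
(N/1000)² = 1,150 / 229.19 = 5.017671
N = 1000 × √5.017671 ≈ 2,240.0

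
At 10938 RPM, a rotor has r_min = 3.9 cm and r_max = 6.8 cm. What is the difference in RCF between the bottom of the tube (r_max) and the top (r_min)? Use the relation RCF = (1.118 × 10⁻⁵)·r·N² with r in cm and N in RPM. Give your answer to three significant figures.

ΔRCF ≈ 3880 g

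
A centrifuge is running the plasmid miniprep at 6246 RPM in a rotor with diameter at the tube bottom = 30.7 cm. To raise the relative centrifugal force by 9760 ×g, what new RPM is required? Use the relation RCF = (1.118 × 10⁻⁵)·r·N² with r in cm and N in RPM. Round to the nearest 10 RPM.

N₂ ≈ 9790 RPM

r = 30.7 / 2 = 15.35 cm
Current RCF = 1.118 × 10⁻⁵ × 15.35 × (6246)² = 1.118 × 10⁻⁵ × 15.35 × 39,012,516 ≈ 6,695.1 × g
Target RCF = 6,695.1 + 9,760 = 16,455.1 × g
N² = 16,455.1 / (17.1613 × 10⁻⁵) = 95,884,927
N ≈ √95,884,927 ≈ 9,792.1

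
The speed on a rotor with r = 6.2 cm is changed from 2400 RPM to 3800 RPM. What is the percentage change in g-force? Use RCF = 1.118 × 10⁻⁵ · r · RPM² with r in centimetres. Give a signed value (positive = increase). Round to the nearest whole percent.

+151%

RCF ∝ N², so the ratio is (3800/2400)² = (1.583333)² = 2.5069.
Change = 2.5069 − 1 = +1.5069 → +150.7%.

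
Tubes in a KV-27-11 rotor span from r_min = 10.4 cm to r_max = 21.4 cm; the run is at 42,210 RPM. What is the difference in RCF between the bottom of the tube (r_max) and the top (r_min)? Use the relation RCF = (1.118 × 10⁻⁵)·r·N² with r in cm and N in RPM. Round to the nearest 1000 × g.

≈ 219000 x g

RCF_max = 1.118 × 10⁻⁵ × 21.4 × (42210)² = 1.118 × 10⁻⁵ × 21.4 × 1,781,684,100 ≈ 426,271.5 × g
RCF_min = 1.118 × 10⁻⁵ × 10.4 × (42210)² = 1.118 × 10⁻⁵ × 10.4 × 1,781,684,100 ≈ 207,160 × g
ΔRCF = 426,271.5 − 207,160 = 219,111.5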